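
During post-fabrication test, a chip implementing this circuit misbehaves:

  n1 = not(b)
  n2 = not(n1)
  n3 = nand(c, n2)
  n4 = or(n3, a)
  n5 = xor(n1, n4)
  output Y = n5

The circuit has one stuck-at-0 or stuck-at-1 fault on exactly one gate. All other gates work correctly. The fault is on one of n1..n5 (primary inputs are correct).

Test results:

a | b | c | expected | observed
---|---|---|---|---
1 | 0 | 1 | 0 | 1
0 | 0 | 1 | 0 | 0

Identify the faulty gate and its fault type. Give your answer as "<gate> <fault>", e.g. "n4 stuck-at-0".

n1 stuck-at-0

Fault-free values for test 1 (a=1, b=0, c=1): n1=1, n2=0, n3=1, n4=1, n5=0, giving Y=0. Observed 1.
Test 1: faults giving observed 1 are {n1 stuck-at-0, n4 stuck-at-0, n5 stuck-at-1}.
Test 2 (a=0, b=0, c=1): fault-free n1=1, n2=0, n3=1, n4=1, n5=0 → 0; observed 0. Eliminates n4 stuck-at-0, n5 stuck-at-1.
Only n1 stuck-at-0 is consistent with every test.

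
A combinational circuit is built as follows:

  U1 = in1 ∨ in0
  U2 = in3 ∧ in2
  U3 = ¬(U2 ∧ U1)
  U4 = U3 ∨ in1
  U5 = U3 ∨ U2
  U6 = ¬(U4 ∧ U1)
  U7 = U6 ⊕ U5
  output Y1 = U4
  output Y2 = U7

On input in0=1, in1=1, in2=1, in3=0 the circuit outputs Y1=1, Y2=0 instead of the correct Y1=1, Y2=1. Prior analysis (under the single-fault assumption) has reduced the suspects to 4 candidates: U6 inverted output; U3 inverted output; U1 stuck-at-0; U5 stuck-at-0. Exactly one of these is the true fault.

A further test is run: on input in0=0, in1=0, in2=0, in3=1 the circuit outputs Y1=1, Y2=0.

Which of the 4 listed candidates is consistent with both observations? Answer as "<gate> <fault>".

U1 stuck-at-0

Evaluate each candidate on input in0=0, in1=0, in2=0, in3=1:
  U6 inverted output: U1=0, U2=0, U3=1, U4=1, U5=1, U6=0 [inverted output], U7=1 → Y1=1, Y2=1 — eliminated
  U3 inverted output: U1=0, U2=0, U3=0 [inverted output], U4=0, U5=0, U6=1, U7=1 → Y1=0, Y2=1 — eliminated
  U1 stuck-at-0: U1=0 [stuck-at-0], U2=0, U3=1, U4=1, U5=1, U6=1, U7=0 → Y1=1, Y2=0 — matches
  U5 stuck-at-0: U1=0, U2=0, U3=1, U4=1, U5=0 [stuck-at-0], U6=1, U7=1 → Y1=1, Y2=1 — eliminated
Only U1 stuck-at-0 reproduces the observed Y1=1, Y2=0.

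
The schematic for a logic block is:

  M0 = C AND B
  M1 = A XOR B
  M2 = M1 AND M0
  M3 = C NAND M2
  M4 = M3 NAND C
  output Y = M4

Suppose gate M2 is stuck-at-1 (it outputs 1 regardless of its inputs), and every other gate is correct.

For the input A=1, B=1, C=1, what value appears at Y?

1

Propagate with M2 forced: M0=1, M1=0, M2=1 [stuck-at-1], M3=0, M4=1.
So Y = 1. (Without the fault it would be 0.)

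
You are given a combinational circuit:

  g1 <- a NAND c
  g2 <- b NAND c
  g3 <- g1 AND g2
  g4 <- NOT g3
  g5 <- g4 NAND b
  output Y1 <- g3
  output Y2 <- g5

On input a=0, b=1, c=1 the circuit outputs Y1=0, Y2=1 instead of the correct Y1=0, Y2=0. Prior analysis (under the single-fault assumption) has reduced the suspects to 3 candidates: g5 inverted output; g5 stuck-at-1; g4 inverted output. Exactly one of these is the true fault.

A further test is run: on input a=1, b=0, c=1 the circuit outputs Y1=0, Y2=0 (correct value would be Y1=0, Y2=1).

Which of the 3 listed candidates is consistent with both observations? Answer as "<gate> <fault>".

Evaluate each candidate on input a=1, b=0, c=1:
  g5 inverted output: g1=0, g2=1, g3=0, g4=1, g5=0 [inverted output] → Y1=0, Y2=0 — matches
  g5 stuck-at-1: g1=0, g2=1, g3=0, g4=1, g5=1 [stuck-at-1] → Y1=0, Y2=1 — eliminated
  g4 inverted output: g1=0, g2=1, g3=0, g4=0 [inverted output], g5=1 → Y1=0, Y2=1 — eliminated
Only g5 inverted output reproduces the observed Y1=0, Y2=0.

g5 inverted output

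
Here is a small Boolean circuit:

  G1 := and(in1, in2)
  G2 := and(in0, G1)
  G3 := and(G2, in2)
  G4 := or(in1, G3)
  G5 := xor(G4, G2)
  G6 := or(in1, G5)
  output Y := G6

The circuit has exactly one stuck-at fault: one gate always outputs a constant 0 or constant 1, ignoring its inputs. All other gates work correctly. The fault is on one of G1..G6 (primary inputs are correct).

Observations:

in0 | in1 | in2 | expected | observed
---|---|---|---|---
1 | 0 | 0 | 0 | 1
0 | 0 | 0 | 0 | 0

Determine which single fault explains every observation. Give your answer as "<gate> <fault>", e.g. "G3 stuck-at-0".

Fault-free values for test 1 (in0=1, in1=0, in2=0): G1=0, G2=0, G3=0, G4=0, G5=0, G6=0, giving Y=0. Observed 1.
Test 1: faults giving observed 1 are {G1 stuck-at-1, G2 stuck-at-1, G3 stuck-at-1, G4 stuck-at-1, G5 stuck-at-1, G6 stuck-at-1}.
Test 2 (in0=0, in1=0, in2=0): fault-free G1=0, G2=0, G3=0, G4=0, G5=0, G6=0 → 0; observed 0. Eliminates G2 stuck-at-1, G3 stuck-at-1, G4 stuck-at-1, G5 stuck-at-1, G6 stuck-at-1.
Only G1 stuck-at-1 is consistent with every test.

G1 stuck-at-1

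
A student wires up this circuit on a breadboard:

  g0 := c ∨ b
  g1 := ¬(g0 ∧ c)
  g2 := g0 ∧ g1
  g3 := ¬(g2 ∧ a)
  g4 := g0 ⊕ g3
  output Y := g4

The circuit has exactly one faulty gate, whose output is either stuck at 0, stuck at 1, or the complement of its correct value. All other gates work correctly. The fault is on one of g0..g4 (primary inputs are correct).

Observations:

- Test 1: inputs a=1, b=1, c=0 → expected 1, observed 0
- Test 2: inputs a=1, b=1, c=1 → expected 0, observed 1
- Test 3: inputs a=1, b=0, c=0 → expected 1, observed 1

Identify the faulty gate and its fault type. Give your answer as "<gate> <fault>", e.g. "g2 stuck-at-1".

g1 inverted output

Fault-free values for test 1 (a=1, b=1, c=0): g0=1, g1=1, g2=1, g3=0, g4=1, giving Y=1. Observed 0.
Test 1: faults giving observed 0 are {g1 stuck-at-0, g1 inverted output, g2 stuck-at-0, g2 inverted output, g3 stuck-at-1, g3 inverted output, g4 stuck-at-0, g4 inverted output}.
Test 2 (a=1, b=1, c=1): fault-free g0=1, g1=0, g2=0, g3=1, g4=0 → 0; observed 1. Eliminates g1 stuck-at-0, g2 stuck-at-0, g3 stuck-at-1, g4 stuck-at-0.
Test 3 (a=1, b=0, c=0): fault-free g0=0, g1=1, g2=0, g3=1, g4=1 → 1; observed 1. Eliminates g2 inverted output, g3 inverted output, g4 inverted output.
Only g1 inverted output is consistent with every test.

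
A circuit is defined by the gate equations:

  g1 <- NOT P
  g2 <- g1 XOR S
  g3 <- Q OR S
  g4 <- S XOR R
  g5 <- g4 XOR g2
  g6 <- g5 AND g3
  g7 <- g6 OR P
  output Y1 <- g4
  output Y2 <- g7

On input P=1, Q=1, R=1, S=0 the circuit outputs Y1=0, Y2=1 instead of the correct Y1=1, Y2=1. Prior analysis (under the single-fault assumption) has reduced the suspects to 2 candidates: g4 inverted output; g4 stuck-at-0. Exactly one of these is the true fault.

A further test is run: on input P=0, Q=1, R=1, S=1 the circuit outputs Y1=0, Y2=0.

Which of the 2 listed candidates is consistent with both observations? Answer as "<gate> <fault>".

Evaluate each candidate on input P=0, Q=1, R=1, S=1:
  g4 inverted output: g1=1, g2=0, g3=1, g4=1 [inverted output], g5=1, g6=1, g7=1 → Y1=1, Y2=1 — eliminated
  g4 stuck-at-0: g1=1, g2=0, g3=1, g4=0 [stuck-at-0], g5=0, g6=0, g7=0 → Y1=0, Y2=0 — matches
Only g4 stuck-at-0 reproduces the observed Y1=0, Y2=0.

g4 stuck-at-0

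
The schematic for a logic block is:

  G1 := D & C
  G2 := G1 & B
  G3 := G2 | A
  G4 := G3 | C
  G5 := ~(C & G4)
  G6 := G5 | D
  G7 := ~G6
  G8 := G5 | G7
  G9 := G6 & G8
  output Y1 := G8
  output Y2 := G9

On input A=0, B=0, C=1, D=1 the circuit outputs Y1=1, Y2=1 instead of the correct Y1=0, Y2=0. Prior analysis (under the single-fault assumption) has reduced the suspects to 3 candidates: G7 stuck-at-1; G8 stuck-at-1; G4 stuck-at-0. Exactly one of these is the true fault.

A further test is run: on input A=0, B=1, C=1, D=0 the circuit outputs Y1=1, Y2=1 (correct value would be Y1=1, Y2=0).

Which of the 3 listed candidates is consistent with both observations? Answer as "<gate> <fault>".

Evaluate each candidate on input A=0, B=1, C=1, D=0:
  G7 stuck-at-1: G1=0, G2=0, G3=0, G4=1, G5=0, G6=0, G7=1 [stuck-at-1], G8=1, G9=0 → Y1=1, Y2=0 — eliminated
  G8 stuck-at-1: G1=0, G2=0, G3=0, G4=1, G5=0, G6=0, G7=1, G8=1 [stuck-at-1], G9=0 → Y1=1, Y2=0 — eliminated
  G4 stuck-at-0: G1=0, G2=0, G3=0, G4=0 [stuck-at-0], G5=1, G6=1, G7=0, G8=1, G9=1 → Y1=1, Y2=1 — matches
Only G4 stuck-at-0 reproduces the observed Y1=1, Y2=1.

G4 stuck-at-0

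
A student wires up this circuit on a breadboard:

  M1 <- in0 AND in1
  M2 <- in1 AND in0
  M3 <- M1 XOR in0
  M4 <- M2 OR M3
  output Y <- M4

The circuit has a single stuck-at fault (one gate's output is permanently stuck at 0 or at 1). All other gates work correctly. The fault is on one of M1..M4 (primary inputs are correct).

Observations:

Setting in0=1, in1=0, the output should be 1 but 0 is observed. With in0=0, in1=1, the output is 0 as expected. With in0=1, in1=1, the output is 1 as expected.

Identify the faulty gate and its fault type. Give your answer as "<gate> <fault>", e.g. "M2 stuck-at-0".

Fault-free values for test 1 (in0=1, in1=0): M1=0, M2=0, M3=1, M4=1, giving Y=1. Observed 0.
Test 1: faults giving observed 0 are {M1 stuck-at-1, M3 stuck-at-0, M4 stuck-at-0}.
Test 2 (in0=0, in1=1): fault-free M1=0, M2=0, M3=0, M4=0 → 0; observed 0. Eliminates M1 stuck-at-1.
Test 3 (in0=1, in1=1): fault-free M1=1, M2=1, M3=0, M4=1 → 1; observed 1. Eliminates M4 stuck-at-0.
Only M3 stuck-at-0 is consistent with every test.

M3 stuck-at-0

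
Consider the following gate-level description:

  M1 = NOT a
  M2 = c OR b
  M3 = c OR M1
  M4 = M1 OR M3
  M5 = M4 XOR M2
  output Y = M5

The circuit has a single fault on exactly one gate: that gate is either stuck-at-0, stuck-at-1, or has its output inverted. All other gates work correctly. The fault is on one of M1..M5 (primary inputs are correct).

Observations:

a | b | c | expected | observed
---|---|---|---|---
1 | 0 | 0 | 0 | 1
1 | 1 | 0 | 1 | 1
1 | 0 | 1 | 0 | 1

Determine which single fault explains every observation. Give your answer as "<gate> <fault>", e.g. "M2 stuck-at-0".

M5 stuck-at-1

Fault-free values for test 1 (a=1, b=0, c=0): M1=0, M2=0, M3=0, M4=0, M5=0, giving Y=0. Observed 1.
Test 1: faults giving observed 1 are {M1 stuck-at-1, M1 inverted output, M2 stuck-at-1, M2 inverted output, M3 stuck-at-1, M3 inverted output, M4 stuck-at-1, M4 inverted output, M5 stuck-at-1, M5 inverted output}.
Test 2 (a=1, b=1, c=0): fault-free M1=0, M2=1, M3=0, M4=0, M5=1 → 1; observed 1. Eliminates M1 stuck-at-1, M1 inverted output, M2 inverted output, M3 stuck-at-1, M3 inverted output, M4 stuck-at-1, M4 inverted output, M5 inverted output.
Test 3 (a=1, b=0, c=1): fault-free M1=0, M2=1, M3=1, M4=1, M5=0 → 0; observed 1. Eliminates M2 stuck-at-1.
Only M5 stuck-at-1 is consistent with every test.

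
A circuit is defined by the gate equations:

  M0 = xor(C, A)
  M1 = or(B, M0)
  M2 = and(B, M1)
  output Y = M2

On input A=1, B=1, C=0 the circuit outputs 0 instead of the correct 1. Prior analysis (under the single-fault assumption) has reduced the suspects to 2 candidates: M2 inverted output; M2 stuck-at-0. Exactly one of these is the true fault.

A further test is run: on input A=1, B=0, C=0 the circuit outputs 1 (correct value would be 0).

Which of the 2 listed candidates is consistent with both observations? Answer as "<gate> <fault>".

M2 inverted output

Evaluate each candidate on input A=1, B=0, C=0:
  M2 inverted output: M0=1, M1=1, M2=1 [inverted output] → 1 — matches
  M2 stuck-at-0: M0=1, M1=1, M2=0 [stuck-at-0] → 0 — eliminated
Only M2 inverted output reproduces the observed 1.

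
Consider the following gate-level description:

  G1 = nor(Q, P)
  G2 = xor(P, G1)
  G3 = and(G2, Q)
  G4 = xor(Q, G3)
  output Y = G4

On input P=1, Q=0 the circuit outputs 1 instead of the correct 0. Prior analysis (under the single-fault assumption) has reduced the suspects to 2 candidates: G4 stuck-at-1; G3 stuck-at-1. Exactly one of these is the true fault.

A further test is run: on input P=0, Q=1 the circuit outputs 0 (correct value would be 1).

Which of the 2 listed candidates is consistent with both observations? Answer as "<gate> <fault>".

Evaluate each candidate on input P=0, Q=1:
  G4 stuck-at-1: G1=0, G2=0, G3=0, G4=1 [stuck-at-1] → 1 — eliminated
  G3 stuck-at-1: G1=0, G2=0, G3=1 [stuck-at-1], G4=0 → 0 — matches
Only G3 stuck-at-1 reproduces the observed 0.

G3 stuck-at-1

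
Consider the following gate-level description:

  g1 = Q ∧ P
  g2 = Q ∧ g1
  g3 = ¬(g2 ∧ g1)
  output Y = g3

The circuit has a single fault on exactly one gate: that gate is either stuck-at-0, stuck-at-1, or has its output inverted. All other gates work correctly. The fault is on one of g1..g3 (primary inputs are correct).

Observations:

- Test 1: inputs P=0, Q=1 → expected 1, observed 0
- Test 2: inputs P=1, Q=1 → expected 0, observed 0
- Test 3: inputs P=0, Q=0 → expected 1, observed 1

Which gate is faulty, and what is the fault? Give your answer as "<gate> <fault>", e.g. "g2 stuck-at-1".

Fault-free values for test 1 (P=0, Q=1): g1=0, g2=0, g3=1, giving Y=1. Observed 0.
Test 1: faults giving observed 0 are {g1 stuck-at-1, g1 inverted output, g3 stuck-at-0, g3 inverted output}.
Test 2 (P=1, Q=1): fault-free g1=1, g2=1, g3=0 → 0; observed 0. Eliminates g1 inverted output, g3 inverted output.
Test 3 (P=0, Q=0): fault-free g1=0, g2=0, g3=1 → 1; observed 1. Eliminates g3 stuck-at-0.
Only g1 stuck-at-1 is consistent with every test.

g1 stuck-at-1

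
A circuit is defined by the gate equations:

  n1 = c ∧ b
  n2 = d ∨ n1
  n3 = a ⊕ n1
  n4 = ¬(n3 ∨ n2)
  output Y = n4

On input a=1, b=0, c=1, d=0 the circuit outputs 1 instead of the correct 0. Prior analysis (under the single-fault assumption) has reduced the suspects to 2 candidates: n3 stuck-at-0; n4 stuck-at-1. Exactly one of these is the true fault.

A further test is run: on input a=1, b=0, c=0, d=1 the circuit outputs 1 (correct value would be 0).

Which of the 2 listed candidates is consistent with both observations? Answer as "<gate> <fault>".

n4 stuck-at-1

Evaluate each candidate on input a=1, b=0, c=0, d=1:
  n3 stuck-at-0: n1=0, n2=1, n3=0 [stuck-at-0], n4=0 → 0 — eliminated
  n4 stuck-at-1: n1=0, n2=1, n3=1, n4=1 [stuck-at-1] → 1 — matches
Only n4 stuck-at-1 reproduces the observed 1.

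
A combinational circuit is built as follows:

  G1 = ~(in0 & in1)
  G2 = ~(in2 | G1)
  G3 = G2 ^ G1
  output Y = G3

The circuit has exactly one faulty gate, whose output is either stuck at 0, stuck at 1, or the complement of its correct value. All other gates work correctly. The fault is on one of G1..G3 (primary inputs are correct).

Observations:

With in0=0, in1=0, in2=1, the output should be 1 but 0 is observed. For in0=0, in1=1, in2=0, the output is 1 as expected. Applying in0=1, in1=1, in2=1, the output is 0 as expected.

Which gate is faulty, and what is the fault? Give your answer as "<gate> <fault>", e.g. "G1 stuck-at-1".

Fault-free values for test 1 (in0=0, in1=0, in2=1): G1=1, G2=0, G3=1, giving Y=1. Observed 0.
Test 1: faults giving observed 0 are {G1 stuck-at-0, G1 inverted output, G2 stuck-at-1, G2 inverted output, G3 stuck-at-0, G3 inverted output}.
Test 2 (in0=0, in1=1, in2=0): fault-free G1=1, G2=0, G3=1 → 1; observed 1. Eliminates G2 stuck-at-1, G2 inverted output, G3 stuck-at-0, G3 inverted output.
Test 3 (in0=1, in1=1, in2=1): fault-free G1=0, G2=0, G3=0 → 0; observed 0. Eliminates G1 inverted output.
Only G1 stuck-at-0 is consistent with every test.

G1 stuck-at-0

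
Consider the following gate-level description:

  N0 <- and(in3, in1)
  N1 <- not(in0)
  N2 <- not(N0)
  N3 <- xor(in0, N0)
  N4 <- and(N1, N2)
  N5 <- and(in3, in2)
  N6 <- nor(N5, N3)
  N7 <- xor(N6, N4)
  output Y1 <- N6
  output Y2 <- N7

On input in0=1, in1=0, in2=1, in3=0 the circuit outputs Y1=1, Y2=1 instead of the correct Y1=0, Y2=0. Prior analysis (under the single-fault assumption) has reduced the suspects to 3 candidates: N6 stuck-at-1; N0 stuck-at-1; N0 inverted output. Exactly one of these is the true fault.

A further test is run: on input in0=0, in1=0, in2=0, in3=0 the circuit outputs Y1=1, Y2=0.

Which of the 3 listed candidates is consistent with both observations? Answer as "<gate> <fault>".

N6 stuck-at-1

Evaluate each candidate on input in0=0, in1=0, in2=0, in3=0:
  N6 stuck-at-1: N0=0, N1=1, N2=1, N3=0, N4=1, N5=0, N6=1 [stuck-at-1], N7=0 → Y1=1, Y2=0 — matches
  N0 stuck-at-1: N0=1 [stuck-at-1], N1=1, N2=0, N3=1, N4=0, N5=0, N6=0, N7=0 → Y1=0, Y2=0 — eliminated
  N0 inverted output: N0=1 [inverted output], N1=1, N2=0, N3=1, N4=0, N5=0, N6=0, N7=0 → Y1=0, Y2=0 — eliminated
Only N6 stuck-at-1 reproduces the observed Y1=1, Y2=0.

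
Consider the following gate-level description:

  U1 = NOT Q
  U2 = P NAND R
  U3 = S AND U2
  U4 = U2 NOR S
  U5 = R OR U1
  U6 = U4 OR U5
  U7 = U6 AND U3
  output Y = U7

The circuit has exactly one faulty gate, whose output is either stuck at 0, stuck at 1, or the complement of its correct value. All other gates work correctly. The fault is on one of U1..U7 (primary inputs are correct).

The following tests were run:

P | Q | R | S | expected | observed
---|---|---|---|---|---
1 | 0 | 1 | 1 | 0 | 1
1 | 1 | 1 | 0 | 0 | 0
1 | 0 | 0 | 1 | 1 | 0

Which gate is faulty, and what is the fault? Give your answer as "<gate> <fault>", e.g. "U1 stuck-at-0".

U2 inverted output

Fault-free values for test 1 (P=1, Q=0, R=1, S=1): U1=1, U2=0, U3=0, U4=0, U5=1, U6=1, U7=0, giving Y=0. Observed 1.
Test 1: faults giving observed 1 are {U2 stuck-at-1, U2 inverted output, U3 stuck-at-1, U3 inverted output, U7 stuck-at-1, U7 inverted output}.
Test 2 (P=1, Q=1, R=1, S=0): fault-free U1=0, U2=0, U3=0, U4=1, U5=1, U6=1, U7=0 → 0; observed 0. Eliminates U3 stuck-at-1, U3 inverted output, U7 stuck-at-1, U7 inverted output.
Test 3 (P=1, Q=0, R=0, S=1): fault-free U1=1, U2=1, U3=1, U4=0, U5=1, U6=1, U7=1 → 1; observed 0. Eliminates U2 stuck-at-1.
Only U2 inverted output is consistent with every test.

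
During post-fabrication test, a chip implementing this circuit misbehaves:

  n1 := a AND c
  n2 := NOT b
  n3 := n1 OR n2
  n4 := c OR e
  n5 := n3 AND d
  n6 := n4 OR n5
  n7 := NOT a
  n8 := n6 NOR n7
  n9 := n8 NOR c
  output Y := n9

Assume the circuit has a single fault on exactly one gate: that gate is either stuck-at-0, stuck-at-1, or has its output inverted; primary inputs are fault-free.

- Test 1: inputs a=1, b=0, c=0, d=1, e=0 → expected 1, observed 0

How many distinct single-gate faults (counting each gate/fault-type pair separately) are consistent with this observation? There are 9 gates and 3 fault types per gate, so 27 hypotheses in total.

Fault-free: n1=0, n2=1, n3=1, n4=0, n5=1, n6=1, n7=0, n8=0, n9=1 → 1. Observed 0.
  n1: none of the 3 fault types match ✗
  n2: stuck-at-0, inverted output ✓; others ✗
  n3: stuck-at-0, inverted output ✓; others ✗
  n4: none of the 3 fault types match ✗
  n5: stuck-at-0, inverted output ✓; others ✗
  n6: stuck-at-0, inverted output ✓; others ✗
  n7: none of the 3 fault types match ✗
  n8: stuck-at-1, inverted output ✓; others ✗
  n9: stuck-at-0, inverted output ✓; others ✗
Consistent faults: {n2 stuck-at-0, n2 inverted output, n3 stuck-at-0, n3 inverted output, n5 stuck-at-0, n5 inverted output, n6 stuck-at-0, n6 inverted output, n8 stuck-at-1, n8 inverted output, n9 stuck-at-0, n9 inverted output} — 12 in all.

12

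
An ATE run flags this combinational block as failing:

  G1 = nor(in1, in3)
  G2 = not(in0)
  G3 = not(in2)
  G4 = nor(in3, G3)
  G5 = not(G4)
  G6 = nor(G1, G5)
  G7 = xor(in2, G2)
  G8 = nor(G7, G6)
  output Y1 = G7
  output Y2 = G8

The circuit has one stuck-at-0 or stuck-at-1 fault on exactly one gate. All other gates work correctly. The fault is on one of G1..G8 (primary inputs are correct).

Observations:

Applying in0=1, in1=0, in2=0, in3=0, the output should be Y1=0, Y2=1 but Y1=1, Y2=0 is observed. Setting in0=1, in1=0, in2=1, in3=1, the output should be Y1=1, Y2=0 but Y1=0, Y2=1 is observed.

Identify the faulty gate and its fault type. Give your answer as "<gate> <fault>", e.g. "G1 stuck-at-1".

G2 stuck-at-1

Fault-free values for test 1 (in0=1, in1=0, in2=0, in3=0): G1=1, G2=0, G3=1, G4=0, G5=1, G6=0, G7=0, G8=1, giving Y1=0, Y2=1. Observed Y1=1, Y2=0.
Test 1: faults giving observed Y1=1, Y2=0 are {G2 stuck-at-1, G7 stuck-at-1}.
Test 2 (in0=1, in1=0, in2=1, in3=1): fault-free G1=0, G2=0, G3=0, G4=0, G5=1, G6=0, G7=1, G8=0 → Y1=1, Y2=0; observed Y1=0, Y2=1. Eliminates G7 stuck-at-1.
Only G2 stuck-at-1 is consistent with every test.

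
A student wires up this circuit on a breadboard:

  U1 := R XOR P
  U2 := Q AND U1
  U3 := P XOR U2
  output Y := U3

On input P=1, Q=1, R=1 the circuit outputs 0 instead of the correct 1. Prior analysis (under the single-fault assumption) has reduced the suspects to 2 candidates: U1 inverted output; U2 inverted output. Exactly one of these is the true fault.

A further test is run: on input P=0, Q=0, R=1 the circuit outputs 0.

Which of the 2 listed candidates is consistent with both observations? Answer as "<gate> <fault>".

Evaluate each candidate on input P=0, Q=0, R=1:
  U1 inverted output: U1=0 [inverted output], U2=0, U3=0 → 0 — matches
  U2 inverted output: U1=1, U2=1 [inverted output], U3=1 → 1 — eliminated
Only U1 inverted output reproduces the observed 0.

U1 inverted output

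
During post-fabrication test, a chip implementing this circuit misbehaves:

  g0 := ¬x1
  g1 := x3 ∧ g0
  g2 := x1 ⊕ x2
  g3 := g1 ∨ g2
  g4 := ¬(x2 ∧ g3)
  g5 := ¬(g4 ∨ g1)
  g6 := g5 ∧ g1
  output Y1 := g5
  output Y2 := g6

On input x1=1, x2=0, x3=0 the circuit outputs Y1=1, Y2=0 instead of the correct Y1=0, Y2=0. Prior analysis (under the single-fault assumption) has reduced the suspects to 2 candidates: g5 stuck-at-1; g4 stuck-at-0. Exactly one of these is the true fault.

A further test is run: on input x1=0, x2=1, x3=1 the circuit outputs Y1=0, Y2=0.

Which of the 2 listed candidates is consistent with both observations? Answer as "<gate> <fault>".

Evaluate each candidate on input x1=0, x2=1, x3=1:
  g5 stuck-at-1: g0=1, g1=1, g2=1, g3=1, g4=0, g5=1 [stuck-at-1], g6=1 → Y1=1, Y2=1 — eliminated
  g4 stuck-at-0: g0=1, g1=1, g2=1, g3=1, g4=0 [stuck-at-0], g5=0, g6=0 → Y1=0, Y2=0 — matches
Only g4 stuck-at-0 reproduces the observed Y1=0, Y2=0.

g4 stuck-at-0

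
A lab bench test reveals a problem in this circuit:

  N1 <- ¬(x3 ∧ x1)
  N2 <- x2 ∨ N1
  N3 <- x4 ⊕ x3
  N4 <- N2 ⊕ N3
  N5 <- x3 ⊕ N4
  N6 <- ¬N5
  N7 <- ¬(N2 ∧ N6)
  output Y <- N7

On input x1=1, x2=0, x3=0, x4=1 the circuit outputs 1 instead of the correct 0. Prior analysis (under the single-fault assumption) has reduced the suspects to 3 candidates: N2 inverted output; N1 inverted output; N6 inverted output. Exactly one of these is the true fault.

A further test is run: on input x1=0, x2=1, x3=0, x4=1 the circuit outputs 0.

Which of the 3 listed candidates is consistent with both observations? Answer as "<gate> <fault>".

N1 inverted output

Evaluate each candidate on input x1=0, x2=1, x3=0, x4=1:
  N2 inverted output: N1=1, N2=0 [inverted output], N3=1, N4=1, N5=1, N6=0, N7=1 → 1 — eliminated
  N1 inverted output: N1=0 [inverted output], N2=1, N3=1, N4=0, N5=0, N6=1, N7=0 → 0 — matches
  N6 inverted output: N1=1, N2=1, N3=1, N4=0, N5=0, N6=0 [inverted output], N7=1 → 1 — eliminated
Only N1 inverted output reproduces the observed 0.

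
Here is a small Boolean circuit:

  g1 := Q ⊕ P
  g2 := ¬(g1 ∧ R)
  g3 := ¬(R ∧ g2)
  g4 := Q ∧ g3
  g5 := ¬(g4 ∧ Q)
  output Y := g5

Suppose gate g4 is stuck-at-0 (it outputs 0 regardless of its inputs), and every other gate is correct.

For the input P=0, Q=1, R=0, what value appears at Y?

1

Propagate with g4 forced: g1=1, g2=1, g3=1, g4=0 [stuck-at-0], g5=1.
So Y = 1. (Without the fault it would be 0.)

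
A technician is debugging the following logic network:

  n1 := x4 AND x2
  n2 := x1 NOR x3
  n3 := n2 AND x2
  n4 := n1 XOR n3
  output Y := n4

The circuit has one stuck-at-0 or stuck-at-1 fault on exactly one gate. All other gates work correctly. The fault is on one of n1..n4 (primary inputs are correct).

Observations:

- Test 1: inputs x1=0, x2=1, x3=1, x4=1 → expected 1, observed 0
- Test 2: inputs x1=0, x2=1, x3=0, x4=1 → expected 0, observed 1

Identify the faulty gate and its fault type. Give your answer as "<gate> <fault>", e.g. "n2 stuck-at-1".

n1 stuck-at-0

Fault-free values for test 1 (x1=0, x2=1, x3=1, x4=1): n1=1, n2=0, n3=0, n4=1, giving Y=1. Observed 0.
Test 1: faults giving observed 0 are {n1 stuck-at-0, n2 stuck-at-1, n3 stuck-at-1, n4 stuck-at-0}.
Test 2 (x1=0, x2=1, x3=0, x4=1): fault-free n1=1, n2=1, n3=1, n4=0 → 0; observed 1. Eliminates n2 stuck-at-1, n3 stuck-at-1, n4 stuck-at-0.
Only n1 stuck-at-0 is consistent with every test.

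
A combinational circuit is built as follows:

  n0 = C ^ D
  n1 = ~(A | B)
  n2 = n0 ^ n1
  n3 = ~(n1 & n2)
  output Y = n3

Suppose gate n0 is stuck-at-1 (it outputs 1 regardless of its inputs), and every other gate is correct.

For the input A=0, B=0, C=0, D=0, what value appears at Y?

1

Propagate with n0 forced: n0=1 [stuck-at-1], n1=1, n2=0, n3=1.
So Y = 1. (Without the fault it would be 0.)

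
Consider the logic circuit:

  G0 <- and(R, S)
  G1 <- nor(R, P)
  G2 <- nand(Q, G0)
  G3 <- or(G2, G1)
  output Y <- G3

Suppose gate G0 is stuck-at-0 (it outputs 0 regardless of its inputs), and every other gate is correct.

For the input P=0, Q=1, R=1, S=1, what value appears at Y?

Propagate with G0 forced: G0=0 [stuck-at-0], G1=0, G2=1, G3=1.
So Y = 1. (Without the fault it would be 0.)

1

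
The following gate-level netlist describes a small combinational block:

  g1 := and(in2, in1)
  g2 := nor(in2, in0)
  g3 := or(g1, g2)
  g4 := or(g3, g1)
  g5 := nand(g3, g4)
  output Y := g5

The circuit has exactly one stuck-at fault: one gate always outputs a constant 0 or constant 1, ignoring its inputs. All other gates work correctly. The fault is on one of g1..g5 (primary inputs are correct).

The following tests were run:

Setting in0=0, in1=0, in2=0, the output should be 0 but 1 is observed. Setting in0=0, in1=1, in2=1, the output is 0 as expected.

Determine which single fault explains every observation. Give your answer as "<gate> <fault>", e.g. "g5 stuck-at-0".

Fault-free values for test 1 (in0=0, in1=0, in2=0): g1=0, g2=1, g3=1, g4=1, g5=0, giving Y=0. Observed 1.
Test 1: faults giving observed 1 are {g2 stuck-at-0, g3 stuck-at-0, g4 stuck-at-0, g5 stuck-at-1}.
Test 2 (in0=0, in1=1, in2=1): fault-free g1=1, g2=0, g3=1, g4=1, g5=0 → 0; observed 0. Eliminates g3 stuck-at-0, g4 stuck-at-0, g5 stuck-at-1.
Only g2 stuck-at-0 is consistent with every test.

g2 stuck-at-0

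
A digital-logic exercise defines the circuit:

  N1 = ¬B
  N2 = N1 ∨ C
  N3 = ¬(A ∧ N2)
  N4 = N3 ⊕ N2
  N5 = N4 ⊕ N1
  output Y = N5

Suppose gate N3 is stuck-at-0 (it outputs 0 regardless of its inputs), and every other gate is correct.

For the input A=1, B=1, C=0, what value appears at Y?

Propagate with N3 forced: N1=0, N2=0, N3=0 [stuck-at-0], N4=0, N5=0.
So Y = 0. (Without the fault it would be 1.)

0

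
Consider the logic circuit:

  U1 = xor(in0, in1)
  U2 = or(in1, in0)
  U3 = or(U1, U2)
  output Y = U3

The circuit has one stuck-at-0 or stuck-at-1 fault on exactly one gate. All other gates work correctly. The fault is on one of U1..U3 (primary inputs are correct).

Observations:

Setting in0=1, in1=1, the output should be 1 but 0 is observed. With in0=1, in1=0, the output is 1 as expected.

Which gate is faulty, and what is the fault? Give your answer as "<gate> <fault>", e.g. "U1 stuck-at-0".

U2 stuck-at-0

Fault-free values for test 1 (in0=1, in1=1): U1=0, U2=1, U3=1, giving Y=1. Observed 0.
Test 1: faults giving observed 0 are {U2 stuck-at-0, U3 stuck-at-0}.
Test 2 (in0=1, in1=0): fault-free U1=1, U2=1, U3=1 → 1; observed 1. Eliminates U3 stuck-at-0.
Only U2 stuck-at-0 is consistent with every test.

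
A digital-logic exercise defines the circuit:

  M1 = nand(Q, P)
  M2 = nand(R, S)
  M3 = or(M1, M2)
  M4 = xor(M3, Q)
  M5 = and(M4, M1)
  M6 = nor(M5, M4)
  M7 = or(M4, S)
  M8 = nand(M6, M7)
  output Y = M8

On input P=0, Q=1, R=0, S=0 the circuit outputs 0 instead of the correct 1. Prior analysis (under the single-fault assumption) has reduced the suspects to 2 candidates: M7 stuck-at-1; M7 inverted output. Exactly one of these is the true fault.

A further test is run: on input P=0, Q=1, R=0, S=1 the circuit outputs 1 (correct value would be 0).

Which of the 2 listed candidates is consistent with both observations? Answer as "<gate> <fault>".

Evaluate each candidate on input P=0, Q=1, R=0, S=1:
  M7 stuck-at-1: M1=1, M2=1, M3=1, M4=0, M5=0, M6=1, M7=1 [stuck-at-1], M8=0 → 0 — eliminated
  M7 inverted output: M1=1, M2=1, M3=1, M4=0, M5=0, M6=1, M7=0 [inverted output], M8=1 → 1 — matches
Only M7 inverted output reproduces the observed 1.

M7 inverted output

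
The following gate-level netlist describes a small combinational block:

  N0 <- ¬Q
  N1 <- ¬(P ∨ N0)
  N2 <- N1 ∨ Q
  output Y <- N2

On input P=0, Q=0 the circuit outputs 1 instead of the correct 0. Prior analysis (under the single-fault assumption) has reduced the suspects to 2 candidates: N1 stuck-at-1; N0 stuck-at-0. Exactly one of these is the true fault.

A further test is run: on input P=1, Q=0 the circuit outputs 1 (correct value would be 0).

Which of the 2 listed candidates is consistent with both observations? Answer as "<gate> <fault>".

Evaluate each candidate on input P=1, Q=0:
  N1 stuck-at-1: N0=1, N1=1 [stuck-at-1], N2=1 → 1 — matches
  N0 stuck-at-0: N0=0 [stuck-at-0], N1=0, N2=0 → 0 — eliminated
Only N1 stuck-at-1 reproduces the observed 1.

N1 stuck-at-1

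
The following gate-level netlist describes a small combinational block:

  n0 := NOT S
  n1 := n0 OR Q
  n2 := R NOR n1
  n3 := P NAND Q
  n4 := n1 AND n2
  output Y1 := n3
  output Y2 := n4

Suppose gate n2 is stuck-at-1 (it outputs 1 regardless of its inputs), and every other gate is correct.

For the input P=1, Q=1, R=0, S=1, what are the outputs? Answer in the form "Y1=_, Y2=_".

Propagate with n2 forced: n0=0, n1=1, n2=1 [stuck-at-1], n3=0, n4=1.
So the outputs are Y1=0, Y2=1. (Without the fault they would be Y1=0, Y2=0.)

Y1=0, Y2=1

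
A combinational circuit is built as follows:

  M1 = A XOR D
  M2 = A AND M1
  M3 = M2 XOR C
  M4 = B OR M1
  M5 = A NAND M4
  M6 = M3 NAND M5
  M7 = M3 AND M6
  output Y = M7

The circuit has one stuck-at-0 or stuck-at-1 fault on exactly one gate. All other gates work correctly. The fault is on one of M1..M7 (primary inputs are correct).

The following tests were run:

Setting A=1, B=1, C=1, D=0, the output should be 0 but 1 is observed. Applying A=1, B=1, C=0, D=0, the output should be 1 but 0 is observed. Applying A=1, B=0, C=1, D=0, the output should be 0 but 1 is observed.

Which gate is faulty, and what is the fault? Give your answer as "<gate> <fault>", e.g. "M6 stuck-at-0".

M2 stuck-at-0

Fault-free values for test 1 (A=1, B=1, C=1, D=0): M1=1, M2=1, M3=0, M4=1, M5=0, M6=1, M7=0, giving Y=0. Observed 1.
Test 1: faults giving observed 1 are {M1 stuck-at-0, M2 stuck-at-0, M3 stuck-at-1, M7 stuck-at-1}.
Test 2 (A=1, B=1, C=0, D=0): fault-free M1=1, M2=1, M3=1, M4=1, M5=0, M6=1, M7=1 → 1; observed 0. Eliminates M3 stuck-at-1, M7 stuck-at-1.
Test 3 (A=1, B=0, C=1, D=0): fault-free M1=1, M2=1, M3=0, M4=1, M5=0, M6=1, M7=0 → 0; observed 1. Eliminates M1 stuck-at-0.
Only M2 stuck-at-0 is consistent with every test.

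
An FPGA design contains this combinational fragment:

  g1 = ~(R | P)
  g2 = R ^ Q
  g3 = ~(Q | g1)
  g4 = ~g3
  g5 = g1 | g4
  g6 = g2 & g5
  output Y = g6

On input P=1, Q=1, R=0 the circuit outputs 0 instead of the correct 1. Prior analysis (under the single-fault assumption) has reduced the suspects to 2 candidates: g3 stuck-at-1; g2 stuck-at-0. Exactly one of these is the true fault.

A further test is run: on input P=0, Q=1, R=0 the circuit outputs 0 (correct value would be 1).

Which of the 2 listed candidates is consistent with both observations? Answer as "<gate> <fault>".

g2 stuck-at-0

Evaluate each candidate on input P=0, Q=1, R=0:
  g3 stuck-at-1: g1=1, g2=1, g3=1 [stuck-at-1], g4=0, g5=1, g6=1 → 1 — eliminated
  g2 stuck-at-0: g1=1, g2=0 [stuck-at-0], g3=0, g4=1, g5=1, g6=0 → 0 — matches
Only g2 stuck-at-0 reproduces the observed 0.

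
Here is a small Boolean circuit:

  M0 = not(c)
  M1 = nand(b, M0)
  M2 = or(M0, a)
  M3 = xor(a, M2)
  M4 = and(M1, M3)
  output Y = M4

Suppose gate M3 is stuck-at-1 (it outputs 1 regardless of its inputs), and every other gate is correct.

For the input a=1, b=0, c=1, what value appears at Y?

Propagate with M3 forced: M0=0, M1=1, M2=1, M3=1 [stuck-at-1], M4=1.
So Y = 1. (Without the fault it would be 0.)

1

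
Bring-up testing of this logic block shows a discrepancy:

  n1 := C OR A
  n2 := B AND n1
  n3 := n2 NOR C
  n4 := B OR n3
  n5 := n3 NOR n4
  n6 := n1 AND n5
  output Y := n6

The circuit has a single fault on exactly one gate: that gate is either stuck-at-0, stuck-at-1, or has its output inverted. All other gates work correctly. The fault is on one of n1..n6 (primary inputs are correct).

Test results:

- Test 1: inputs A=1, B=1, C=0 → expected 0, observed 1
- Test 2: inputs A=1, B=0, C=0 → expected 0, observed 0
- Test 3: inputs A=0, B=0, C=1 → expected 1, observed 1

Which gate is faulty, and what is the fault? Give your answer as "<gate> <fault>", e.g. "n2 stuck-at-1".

Fault-free values for test 1 (A=1, B=1, C=0): n1=1, n2=1, n3=0, n4=1, n5=0, n6=0, giving Y=0. Observed 1.
Test 1: faults giving observed 1 are {n4 stuck-at-0, n4 inverted output, n5 stuck-at-1, n5 inverted output, n6 stuck-at-1, n6 inverted output}.
Test 2 (A=1, B=0, C=0): fault-free n1=1, n2=0, n3=1, n4=1, n5=0, n6=0 → 0; observed 0. Eliminates n5 stuck-at-1, n5 inverted output, n6 stuck-at-1, n6 inverted output.
Test 3 (A=0, B=0, C=1): fault-free n1=1, n2=0, n3=0, n4=0, n5=1, n6=1 → 1; observed 1. Eliminates n4 inverted output.
Only n4 stuck-at-0 is consistent with every test.

n4 stuck-at-0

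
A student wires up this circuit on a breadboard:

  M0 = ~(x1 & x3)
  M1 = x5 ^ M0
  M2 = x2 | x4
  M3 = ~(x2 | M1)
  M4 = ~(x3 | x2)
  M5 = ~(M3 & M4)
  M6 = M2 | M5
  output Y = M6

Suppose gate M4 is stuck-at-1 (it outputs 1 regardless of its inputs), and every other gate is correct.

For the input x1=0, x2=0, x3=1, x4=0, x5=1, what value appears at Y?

0

Propagate with M4 forced: M0=1, M1=0, M2=0, M3=1, M4=1 [stuck-at-1], M5=0, M6=0.
So Y = 0. (Without the fault it would be 1.)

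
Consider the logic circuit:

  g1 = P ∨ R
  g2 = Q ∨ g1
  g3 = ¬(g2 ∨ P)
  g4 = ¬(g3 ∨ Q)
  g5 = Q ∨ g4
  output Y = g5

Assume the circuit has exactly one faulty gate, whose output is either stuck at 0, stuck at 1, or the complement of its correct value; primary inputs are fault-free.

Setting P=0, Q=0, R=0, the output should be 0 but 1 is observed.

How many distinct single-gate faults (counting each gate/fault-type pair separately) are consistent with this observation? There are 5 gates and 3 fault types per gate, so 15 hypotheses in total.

Fault-free: g1=0, g2=0, g3=1, g4=0, g5=0 → 0. Observed 1.
  g1: stuck-at-1, inverted output ✓; others ✗
  g2: stuck-at-1, inverted output ✓; others ✗
  g3: stuck-at-0, inverted output ✓; others ✗
  g4: stuck-at-1, inverted output ✓; others ✗
  g5: stuck-at-1, inverted output ✓; others ✗
Consistent faults: {g1 stuck-at-1, g1 inverted output, g2 stuck-at-1, g2 inverted output, g3 stuck-at-0, g3 inverted output, g4 stuck-at-1, g4 inverted output, g5 stuck-at-1, g5 inverted output} — 10 in all.

10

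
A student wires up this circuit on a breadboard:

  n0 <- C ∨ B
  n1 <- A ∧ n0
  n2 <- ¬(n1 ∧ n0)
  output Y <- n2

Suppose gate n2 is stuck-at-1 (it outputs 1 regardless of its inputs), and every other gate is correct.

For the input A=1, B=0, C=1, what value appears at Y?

Propagate with n2 forced: n0=1, n1=1, n2=1 [stuck-at-1].
So Y = 1. (Without the fault it would be 0.)

1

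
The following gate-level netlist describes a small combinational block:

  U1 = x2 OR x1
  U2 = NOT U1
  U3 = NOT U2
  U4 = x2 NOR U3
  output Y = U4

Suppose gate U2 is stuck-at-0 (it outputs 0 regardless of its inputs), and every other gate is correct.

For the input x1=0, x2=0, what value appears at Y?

Propagate with U2 forced: U1=0, U2=0 [stuck-at-0], U3=1, U4=0.
So Y = 0. (Without the fault it would be 1.)

0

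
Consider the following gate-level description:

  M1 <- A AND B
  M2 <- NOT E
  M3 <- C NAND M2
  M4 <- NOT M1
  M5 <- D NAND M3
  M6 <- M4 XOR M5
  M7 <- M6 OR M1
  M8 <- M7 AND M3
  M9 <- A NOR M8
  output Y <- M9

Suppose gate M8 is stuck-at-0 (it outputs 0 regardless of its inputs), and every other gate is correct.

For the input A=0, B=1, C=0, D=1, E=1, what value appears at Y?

1

Propagate with M8 forced: M1=0, M2=0, M3=1, M4=1, M5=0, M6=1, M7=1, M8=0 [stuck-at-0], M9=1.
So Y = 1. (Without the fault it would be 0.)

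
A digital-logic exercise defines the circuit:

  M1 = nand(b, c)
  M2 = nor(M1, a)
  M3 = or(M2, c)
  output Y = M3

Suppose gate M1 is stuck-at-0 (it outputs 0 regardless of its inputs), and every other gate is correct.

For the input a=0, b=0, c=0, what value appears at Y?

1

Propagate with M1 forced: M1=0 [stuck-at-0], M2=1, M3=1.
So Y = 1. (Without the fault it would be 0.)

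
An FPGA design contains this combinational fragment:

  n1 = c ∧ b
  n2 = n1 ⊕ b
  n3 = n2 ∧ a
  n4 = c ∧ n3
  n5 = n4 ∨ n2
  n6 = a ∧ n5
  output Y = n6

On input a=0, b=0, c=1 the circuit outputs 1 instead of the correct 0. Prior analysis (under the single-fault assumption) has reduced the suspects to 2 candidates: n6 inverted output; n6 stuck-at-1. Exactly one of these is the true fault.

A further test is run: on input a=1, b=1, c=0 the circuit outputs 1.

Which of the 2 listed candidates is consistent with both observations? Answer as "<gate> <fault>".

Evaluate each candidate on input a=1, b=1, c=0:
  n6 inverted output: n1=0, n2=1, n3=1, n4=0, n5=1, n6=0 [inverted output] → 0 — eliminated
  n6 stuck-at-1: n1=0, n2=1, n3=1, n4=0, n5=1, n6=1 [stuck-at-1] → 1 — matches
Only n6 stuck-at-1 reproduces the observed 1.

n6 stuck-at-1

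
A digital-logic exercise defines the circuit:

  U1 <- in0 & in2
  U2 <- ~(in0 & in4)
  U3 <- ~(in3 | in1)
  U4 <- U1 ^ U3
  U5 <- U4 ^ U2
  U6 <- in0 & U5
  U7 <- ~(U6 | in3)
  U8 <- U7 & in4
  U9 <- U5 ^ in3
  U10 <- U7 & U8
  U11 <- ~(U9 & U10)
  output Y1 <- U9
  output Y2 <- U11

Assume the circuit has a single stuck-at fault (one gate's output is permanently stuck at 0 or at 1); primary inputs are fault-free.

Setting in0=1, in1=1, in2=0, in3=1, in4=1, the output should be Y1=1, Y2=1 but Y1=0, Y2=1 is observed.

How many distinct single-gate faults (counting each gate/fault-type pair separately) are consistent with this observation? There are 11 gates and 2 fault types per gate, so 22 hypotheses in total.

6

Fault-free: U1=0, U2=0, U3=0, U4=0, U5=0, U6=0, U7=0, U8=0, U9=1, U10=0, U11=1 → Y1=1, Y2=1. Observed Y1=0, Y2=1.
  U1: stuck-at-1 ✓; others ✗
  U2: stuck-at-1 ✓; others ✗
  U3: stuck-at-1 ✓; others ✗
  U4: stuck-at-1 ✓; others ✗
  U5: stuck-at-1 ✓; others ✗
  U6: none of the 2 fault types match ✗
  U7: none of the 2 fault types match ✗
  U8: none of the 2 fault types match ✗
  U9: stuck-at-0 ✓; others ✗
  U10: none of the 2 fault types match ✗
  U11: none of the 2 fault types match ✗
Consistent faults: {U1 stuck-at-1, U2 stuck-at-1, U3 stuck-at-1, U4 stuck-at-1, U5 stuck-at-1, U9 stuck-at-0} — 6 in all.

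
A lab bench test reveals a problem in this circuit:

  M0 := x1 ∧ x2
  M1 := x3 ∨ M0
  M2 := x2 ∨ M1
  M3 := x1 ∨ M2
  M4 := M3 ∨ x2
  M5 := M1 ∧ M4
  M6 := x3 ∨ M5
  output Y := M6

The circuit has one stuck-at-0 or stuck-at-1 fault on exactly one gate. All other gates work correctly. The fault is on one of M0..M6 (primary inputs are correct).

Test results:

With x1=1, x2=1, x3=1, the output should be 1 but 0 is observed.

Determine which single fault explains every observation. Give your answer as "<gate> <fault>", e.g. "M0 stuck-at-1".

Fault-free values for test 1 (x1=1, x2=1, x3=1): M0=1, M1=1, M2=1, M3=1, M4=1, M5=1, M6=1, giving Y=1. Observed 0.
Test 1: faults giving observed 0 are {M6 stuck-at-0}.
Only M6 stuck-at-0 is consistent with every test.

M6 stuck-at-0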